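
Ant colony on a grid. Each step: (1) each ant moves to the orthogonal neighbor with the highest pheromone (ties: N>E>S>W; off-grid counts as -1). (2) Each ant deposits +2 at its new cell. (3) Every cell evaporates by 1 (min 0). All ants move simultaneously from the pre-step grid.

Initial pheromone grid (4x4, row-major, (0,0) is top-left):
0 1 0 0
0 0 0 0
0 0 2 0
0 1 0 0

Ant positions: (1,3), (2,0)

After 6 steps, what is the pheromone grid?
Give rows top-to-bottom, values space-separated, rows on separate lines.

After step 1: ants at (0,3),(1,0)
  0 0 0 1
  1 0 0 0
  0 0 1 0
  0 0 0 0
After step 2: ants at (1,3),(0,0)
  1 0 0 0
  0 0 0 1
  0 0 0 0
  0 0 0 0
After step 3: ants at (0,3),(0,1)
  0 1 0 1
  0 0 0 0
  0 0 0 0
  0 0 0 0
After step 4: ants at (1,3),(0,2)
  0 0 1 0
  0 0 0 1
  0 0 0 0
  0 0 0 0
After step 5: ants at (0,3),(0,3)
  0 0 0 3
  0 0 0 0
  0 0 0 0
  0 0 0 0
After step 6: ants at (1,3),(1,3)
  0 0 0 2
  0 0 0 3
  0 0 0 0
  0 0 0 0

0 0 0 2
0 0 0 3
0 0 0 0
0 0 0 0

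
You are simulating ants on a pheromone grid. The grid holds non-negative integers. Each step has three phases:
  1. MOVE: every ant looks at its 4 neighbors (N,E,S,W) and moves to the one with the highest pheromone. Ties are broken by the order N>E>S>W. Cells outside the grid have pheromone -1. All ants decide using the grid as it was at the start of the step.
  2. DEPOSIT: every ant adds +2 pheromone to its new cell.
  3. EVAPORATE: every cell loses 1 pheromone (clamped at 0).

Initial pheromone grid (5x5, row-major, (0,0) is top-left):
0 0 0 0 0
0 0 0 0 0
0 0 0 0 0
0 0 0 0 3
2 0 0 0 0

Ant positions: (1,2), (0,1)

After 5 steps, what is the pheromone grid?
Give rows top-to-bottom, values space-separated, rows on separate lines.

After step 1: ants at (0,2),(0,2)
  0 0 3 0 0
  0 0 0 0 0
  0 0 0 0 0
  0 0 0 0 2
  1 0 0 0 0
After step 2: ants at (0,3),(0,3)
  0 0 2 3 0
  0 0 0 0 0
  0 0 0 0 0
  0 0 0 0 1
  0 0 0 0 0
After step 3: ants at (0,2),(0,2)
  0 0 5 2 0
  0 0 0 0 0
  0 0 0 0 0
  0 0 0 0 0
  0 0 0 0 0
After step 4: ants at (0,3),(0,3)
  0 0 4 5 0
  0 0 0 0 0
  0 0 0 0 0
  0 0 0 0 0
  0 0 0 0 0
After step 5: ants at (0,2),(0,2)
  0 0 7 4 0
  0 0 0 0 0
  0 0 0 0 0
  0 0 0 0 0
  0 0 0 0 0

0 0 7 4 0
0 0 0 0 0
0 0 0 0 0
0 0 0 0 0
0 0 0 0 0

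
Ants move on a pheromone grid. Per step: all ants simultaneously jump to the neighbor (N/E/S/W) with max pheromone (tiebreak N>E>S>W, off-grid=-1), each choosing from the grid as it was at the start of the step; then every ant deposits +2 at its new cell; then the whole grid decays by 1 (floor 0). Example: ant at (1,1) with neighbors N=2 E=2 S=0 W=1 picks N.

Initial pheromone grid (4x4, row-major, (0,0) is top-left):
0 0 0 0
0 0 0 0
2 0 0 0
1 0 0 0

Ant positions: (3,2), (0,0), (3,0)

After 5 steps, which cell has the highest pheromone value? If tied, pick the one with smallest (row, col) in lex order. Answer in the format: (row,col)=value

Step 1: ant0:(3,2)->N->(2,2) | ant1:(0,0)->E->(0,1) | ant2:(3,0)->N->(2,0)
  grid max=3 at (2,0)
Step 2: ant0:(2,2)->N->(1,2) | ant1:(0,1)->E->(0,2) | ant2:(2,0)->N->(1,0)
  grid max=2 at (2,0)
Step 3: ant0:(1,2)->N->(0,2) | ant1:(0,2)->S->(1,2) | ant2:(1,0)->S->(2,0)
  grid max=3 at (2,0)
Step 4: ant0:(0,2)->S->(1,2) | ant1:(1,2)->N->(0,2) | ant2:(2,0)->N->(1,0)
  grid max=3 at (0,2)
Step 5: ant0:(1,2)->N->(0,2) | ant1:(0,2)->S->(1,2) | ant2:(1,0)->S->(2,0)
  grid max=4 at (0,2)
Final grid:
  0 0 4 0
  0 0 4 0
  3 0 0 0
  0 0 0 0
Max pheromone 4 at (0,2)

Answer: (0,2)=4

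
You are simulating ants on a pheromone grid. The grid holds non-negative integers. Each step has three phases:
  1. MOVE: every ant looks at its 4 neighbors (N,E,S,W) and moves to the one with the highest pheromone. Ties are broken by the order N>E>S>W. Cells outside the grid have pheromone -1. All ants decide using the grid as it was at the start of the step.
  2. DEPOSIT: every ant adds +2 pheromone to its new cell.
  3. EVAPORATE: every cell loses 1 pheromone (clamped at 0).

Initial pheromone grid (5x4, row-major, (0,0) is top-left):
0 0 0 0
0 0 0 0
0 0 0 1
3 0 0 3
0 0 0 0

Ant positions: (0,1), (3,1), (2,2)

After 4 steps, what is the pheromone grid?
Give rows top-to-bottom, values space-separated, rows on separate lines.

After step 1: ants at (0,2),(3,0),(2,3)
  0 0 1 0
  0 0 0 0
  0 0 0 2
  4 0 0 2
  0 0 0 0
After step 2: ants at (0,3),(2,0),(3,3)
  0 0 0 1
  0 0 0 0
  1 0 0 1
  3 0 0 3
  0 0 0 0
After step 3: ants at (1,3),(3,0),(2,3)
  0 0 0 0
  0 0 0 1
  0 0 0 2
  4 0 0 2
  0 0 0 0
After step 4: ants at (2,3),(2,0),(3,3)
  0 0 0 0
  0 0 0 0
  1 0 0 3
  3 0 0 3
  0 0 0 0

0 0 0 0
0 0 0 0
1 0 0 3
3 0 0 3
0 0 0 0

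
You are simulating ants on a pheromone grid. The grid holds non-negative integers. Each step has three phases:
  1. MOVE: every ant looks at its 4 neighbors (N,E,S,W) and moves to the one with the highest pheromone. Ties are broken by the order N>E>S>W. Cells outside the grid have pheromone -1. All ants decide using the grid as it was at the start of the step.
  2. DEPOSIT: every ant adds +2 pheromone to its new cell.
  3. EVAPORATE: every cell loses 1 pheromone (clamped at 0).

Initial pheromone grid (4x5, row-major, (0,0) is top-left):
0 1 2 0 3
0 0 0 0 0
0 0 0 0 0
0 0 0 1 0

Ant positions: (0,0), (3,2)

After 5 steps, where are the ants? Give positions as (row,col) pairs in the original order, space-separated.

Step 1: ant0:(0,0)->E->(0,1) | ant1:(3,2)->E->(3,3)
  grid max=2 at (0,1)
Step 2: ant0:(0,1)->E->(0,2) | ant1:(3,3)->N->(2,3)
  grid max=2 at (0,2)
Step 3: ant0:(0,2)->W->(0,1) | ant1:(2,3)->S->(3,3)
  grid max=2 at (0,1)
Step 4: ant0:(0,1)->E->(0,2) | ant1:(3,3)->N->(2,3)
  grid max=2 at (0,2)
Step 5: ant0:(0,2)->W->(0,1) | ant1:(2,3)->S->(3,3)
  grid max=2 at (0,1)

(0,1) (3,3)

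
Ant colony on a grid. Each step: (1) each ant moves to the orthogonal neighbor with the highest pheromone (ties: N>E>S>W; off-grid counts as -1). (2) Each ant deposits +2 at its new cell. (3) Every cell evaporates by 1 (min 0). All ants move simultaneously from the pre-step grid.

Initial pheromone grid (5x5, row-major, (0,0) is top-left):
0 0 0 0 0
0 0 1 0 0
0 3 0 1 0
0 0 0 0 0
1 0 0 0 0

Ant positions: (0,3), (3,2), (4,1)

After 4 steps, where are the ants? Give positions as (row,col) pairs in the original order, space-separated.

Step 1: ant0:(0,3)->E->(0,4) | ant1:(3,2)->N->(2,2) | ant2:(4,1)->W->(4,0)
  grid max=2 at (2,1)
Step 2: ant0:(0,4)->S->(1,4) | ant1:(2,2)->W->(2,1) | ant2:(4,0)->N->(3,0)
  grid max=3 at (2,1)
Step 3: ant0:(1,4)->N->(0,4) | ant1:(2,1)->N->(1,1) | ant2:(3,0)->S->(4,0)
  grid max=2 at (2,1)
Step 4: ant0:(0,4)->S->(1,4) | ant1:(1,1)->S->(2,1) | ant2:(4,0)->N->(3,0)
  grid max=3 at (2,1)

(1,4) (2,1) (3,0)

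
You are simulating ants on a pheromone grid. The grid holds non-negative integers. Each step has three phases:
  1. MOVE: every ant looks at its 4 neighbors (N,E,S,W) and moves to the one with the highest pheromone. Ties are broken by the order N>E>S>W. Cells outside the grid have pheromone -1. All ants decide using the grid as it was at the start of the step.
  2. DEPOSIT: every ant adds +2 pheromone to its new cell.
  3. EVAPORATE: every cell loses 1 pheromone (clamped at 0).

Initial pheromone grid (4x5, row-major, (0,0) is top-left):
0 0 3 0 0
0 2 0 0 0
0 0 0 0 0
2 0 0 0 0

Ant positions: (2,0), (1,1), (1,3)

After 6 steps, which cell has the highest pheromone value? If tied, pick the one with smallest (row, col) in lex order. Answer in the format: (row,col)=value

Answer: (0,2)=9

Derivation:
Step 1: ant0:(2,0)->S->(3,0) | ant1:(1,1)->N->(0,1) | ant2:(1,3)->N->(0,3)
  grid max=3 at (3,0)
Step 2: ant0:(3,0)->N->(2,0) | ant1:(0,1)->E->(0,2) | ant2:(0,3)->W->(0,2)
  grid max=5 at (0,2)
Step 3: ant0:(2,0)->S->(3,0) | ant1:(0,2)->E->(0,3) | ant2:(0,2)->E->(0,3)
  grid max=4 at (0,2)
Step 4: ant0:(3,0)->N->(2,0) | ant1:(0,3)->W->(0,2) | ant2:(0,3)->W->(0,2)
  grid max=7 at (0,2)
Step 5: ant0:(2,0)->S->(3,0) | ant1:(0,2)->E->(0,3) | ant2:(0,2)->E->(0,3)
  grid max=6 at (0,2)
Step 6: ant0:(3,0)->N->(2,0) | ant1:(0,3)->W->(0,2) | ant2:(0,3)->W->(0,2)
  grid max=9 at (0,2)
Final grid:
  0 0 9 4 0
  0 0 0 0 0
  1 0 0 0 0
  2 0 0 0 0
Max pheromone 9 at (0,2)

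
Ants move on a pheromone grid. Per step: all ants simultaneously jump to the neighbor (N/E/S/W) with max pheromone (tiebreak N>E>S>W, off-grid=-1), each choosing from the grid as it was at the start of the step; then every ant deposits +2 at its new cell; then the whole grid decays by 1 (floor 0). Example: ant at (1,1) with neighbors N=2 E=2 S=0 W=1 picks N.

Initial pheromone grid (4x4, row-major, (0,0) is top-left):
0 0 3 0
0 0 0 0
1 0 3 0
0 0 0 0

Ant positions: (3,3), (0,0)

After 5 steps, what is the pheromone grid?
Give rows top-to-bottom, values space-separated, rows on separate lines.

After step 1: ants at (2,3),(0,1)
  0 1 2 0
  0 0 0 0
  0 0 2 1
  0 0 0 0
After step 2: ants at (2,2),(0,2)
  0 0 3 0
  0 0 0 0
  0 0 3 0
  0 0 0 0
After step 3: ants at (1,2),(0,3)
  0 0 2 1
  0 0 1 0
  0 0 2 0
  0 0 0 0
After step 4: ants at (0,2),(0,2)
  0 0 5 0
  0 0 0 0
  0 0 1 0
  0 0 0 0
After step 5: ants at (0,3),(0,3)
  0 0 4 3
  0 0 0 0
  0 0 0 0
  0 0 0 0

0 0 4 3
0 0 0 0
0 0 0 0
0 0 0 0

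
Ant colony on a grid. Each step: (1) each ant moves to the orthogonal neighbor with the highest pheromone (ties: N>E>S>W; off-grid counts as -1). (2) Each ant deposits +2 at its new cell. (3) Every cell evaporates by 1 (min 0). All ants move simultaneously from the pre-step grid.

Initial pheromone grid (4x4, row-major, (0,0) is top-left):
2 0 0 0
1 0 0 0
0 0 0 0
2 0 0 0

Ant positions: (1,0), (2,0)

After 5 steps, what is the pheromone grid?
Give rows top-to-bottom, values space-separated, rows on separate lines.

After step 1: ants at (0,0),(3,0)
  3 0 0 0
  0 0 0 0
  0 0 0 0
  3 0 0 0
After step 2: ants at (0,1),(2,0)
  2 1 0 0
  0 0 0 0
  1 0 0 0
  2 0 0 0
After step 3: ants at (0,0),(3,0)
  3 0 0 0
  0 0 0 0
  0 0 0 0
  3 0 0 0
After step 4: ants at (0,1),(2,0)
  2 1 0 0
  0 0 0 0
  1 0 0 0
  2 0 0 0
After step 5: ants at (0,0),(3,0)
  3 0 0 0
  0 0 0 0
  0 0 0 0
  3 0 0 0

3 0 0 0
0 0 0 0
0 0 0 0
3 0 0 0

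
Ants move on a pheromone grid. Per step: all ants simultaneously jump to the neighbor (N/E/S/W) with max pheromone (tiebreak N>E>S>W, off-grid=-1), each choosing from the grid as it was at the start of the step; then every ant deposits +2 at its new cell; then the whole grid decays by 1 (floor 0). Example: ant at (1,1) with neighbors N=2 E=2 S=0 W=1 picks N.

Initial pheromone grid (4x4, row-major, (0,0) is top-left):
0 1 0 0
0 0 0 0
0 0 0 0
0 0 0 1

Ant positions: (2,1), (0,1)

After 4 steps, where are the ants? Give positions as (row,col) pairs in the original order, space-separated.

Step 1: ant0:(2,1)->N->(1,1) | ant1:(0,1)->E->(0,2)
  grid max=1 at (0,2)
Step 2: ant0:(1,1)->N->(0,1) | ant1:(0,2)->E->(0,3)
  grid max=1 at (0,1)
Step 3: ant0:(0,1)->E->(0,2) | ant1:(0,3)->S->(1,3)
  grid max=1 at (0,2)
Step 4: ant0:(0,2)->E->(0,3) | ant1:(1,3)->N->(0,3)
  grid max=3 at (0,3)

(0,3) (0,3)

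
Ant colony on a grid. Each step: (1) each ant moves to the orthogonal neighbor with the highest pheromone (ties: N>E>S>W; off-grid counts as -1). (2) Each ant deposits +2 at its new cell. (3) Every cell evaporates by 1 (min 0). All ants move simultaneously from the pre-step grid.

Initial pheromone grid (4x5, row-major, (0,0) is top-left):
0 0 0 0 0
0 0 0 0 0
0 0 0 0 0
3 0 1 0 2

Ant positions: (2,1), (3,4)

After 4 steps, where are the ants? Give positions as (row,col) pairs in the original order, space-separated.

Step 1: ant0:(2,1)->N->(1,1) | ant1:(3,4)->N->(2,4)
  grid max=2 at (3,0)
Step 2: ant0:(1,1)->N->(0,1) | ant1:(2,4)->S->(3,4)
  grid max=2 at (3,4)
Step 3: ant0:(0,1)->E->(0,2) | ant1:(3,4)->N->(2,4)
  grid max=1 at (0,2)
Step 4: ant0:(0,2)->E->(0,3) | ant1:(2,4)->S->(3,4)
  grid max=2 at (3,4)

(0,3) (3,4)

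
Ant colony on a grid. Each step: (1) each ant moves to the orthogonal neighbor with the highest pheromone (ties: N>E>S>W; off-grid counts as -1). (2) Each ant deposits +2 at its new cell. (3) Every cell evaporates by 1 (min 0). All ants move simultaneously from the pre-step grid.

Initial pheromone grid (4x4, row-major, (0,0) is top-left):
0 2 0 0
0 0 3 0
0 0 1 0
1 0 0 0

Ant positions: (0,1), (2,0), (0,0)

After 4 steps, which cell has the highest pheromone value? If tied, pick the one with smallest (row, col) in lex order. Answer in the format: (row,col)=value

Step 1: ant0:(0,1)->E->(0,2) | ant1:(2,0)->S->(3,0) | ant2:(0,0)->E->(0,1)
  grid max=3 at (0,1)
Step 2: ant0:(0,2)->W->(0,1) | ant1:(3,0)->N->(2,0) | ant2:(0,1)->E->(0,2)
  grid max=4 at (0,1)
Step 3: ant0:(0,1)->E->(0,2) | ant1:(2,0)->S->(3,0) | ant2:(0,2)->W->(0,1)
  grid max=5 at (0,1)
Step 4: ant0:(0,2)->W->(0,1) | ant1:(3,0)->N->(2,0) | ant2:(0,1)->E->(0,2)
  grid max=6 at (0,1)
Final grid:
  0 6 4 0
  0 0 0 0
  1 0 0 0
  1 0 0 0
Max pheromone 6 at (0,1)

Answer: (0,1)=6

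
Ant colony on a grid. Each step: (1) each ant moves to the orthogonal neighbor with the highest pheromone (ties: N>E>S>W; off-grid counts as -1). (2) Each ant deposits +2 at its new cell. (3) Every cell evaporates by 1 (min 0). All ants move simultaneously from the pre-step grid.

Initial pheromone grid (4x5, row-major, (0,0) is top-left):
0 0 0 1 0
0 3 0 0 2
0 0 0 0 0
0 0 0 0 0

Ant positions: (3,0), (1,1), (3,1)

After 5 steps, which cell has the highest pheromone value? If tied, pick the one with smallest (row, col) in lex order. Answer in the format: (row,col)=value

Answer: (1,1)=10

Derivation:
Step 1: ant0:(3,0)->N->(2,0) | ant1:(1,1)->N->(0,1) | ant2:(3,1)->N->(2,1)
  grid max=2 at (1,1)
Step 2: ant0:(2,0)->E->(2,1) | ant1:(0,1)->S->(1,1) | ant2:(2,1)->N->(1,1)
  grid max=5 at (1,1)
Step 3: ant0:(2,1)->N->(1,1) | ant1:(1,1)->S->(2,1) | ant2:(1,1)->S->(2,1)
  grid max=6 at (1,1)
Step 4: ant0:(1,1)->S->(2,1) | ant1:(2,1)->N->(1,1) | ant2:(2,1)->N->(1,1)
  grid max=9 at (1,1)
Step 5: ant0:(2,1)->N->(1,1) | ant1:(1,1)->S->(2,1) | ant2:(1,1)->S->(2,1)
  grid max=10 at (1,1)
Final grid:
  0 0 0 0 0
  0 10 0 0 0
  0 9 0 0 0
  0 0 0 0 0
Max pheromone 10 at (1,1)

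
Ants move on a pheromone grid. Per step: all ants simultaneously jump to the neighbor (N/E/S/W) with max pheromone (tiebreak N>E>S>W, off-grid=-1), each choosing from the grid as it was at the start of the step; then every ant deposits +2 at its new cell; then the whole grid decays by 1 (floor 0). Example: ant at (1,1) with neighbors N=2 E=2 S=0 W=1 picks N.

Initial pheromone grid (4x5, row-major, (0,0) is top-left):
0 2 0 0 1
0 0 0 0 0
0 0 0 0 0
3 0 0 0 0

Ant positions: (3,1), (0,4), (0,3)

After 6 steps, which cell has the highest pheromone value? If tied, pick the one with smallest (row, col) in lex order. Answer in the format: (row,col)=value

Answer: (0,4)=7

Derivation:
Step 1: ant0:(3,1)->W->(3,0) | ant1:(0,4)->S->(1,4) | ant2:(0,3)->E->(0,4)
  grid max=4 at (3,0)
Step 2: ant0:(3,0)->N->(2,0) | ant1:(1,4)->N->(0,4) | ant2:(0,4)->S->(1,4)
  grid max=3 at (0,4)
Step 3: ant0:(2,0)->S->(3,0) | ant1:(0,4)->S->(1,4) | ant2:(1,4)->N->(0,4)
  grid max=4 at (0,4)
Step 4: ant0:(3,0)->N->(2,0) | ant1:(1,4)->N->(0,4) | ant2:(0,4)->S->(1,4)
  grid max=5 at (0,4)
Step 5: ant0:(2,0)->S->(3,0) | ant1:(0,4)->S->(1,4) | ant2:(1,4)->N->(0,4)
  grid max=6 at (0,4)
Step 6: ant0:(3,0)->N->(2,0) | ant1:(1,4)->N->(0,4) | ant2:(0,4)->S->(1,4)
  grid max=7 at (0,4)
Final grid:
  0 0 0 0 7
  0 0 0 0 6
  1 0 0 0 0
  3 0 0 0 0
Max pheromone 7 at (0,4)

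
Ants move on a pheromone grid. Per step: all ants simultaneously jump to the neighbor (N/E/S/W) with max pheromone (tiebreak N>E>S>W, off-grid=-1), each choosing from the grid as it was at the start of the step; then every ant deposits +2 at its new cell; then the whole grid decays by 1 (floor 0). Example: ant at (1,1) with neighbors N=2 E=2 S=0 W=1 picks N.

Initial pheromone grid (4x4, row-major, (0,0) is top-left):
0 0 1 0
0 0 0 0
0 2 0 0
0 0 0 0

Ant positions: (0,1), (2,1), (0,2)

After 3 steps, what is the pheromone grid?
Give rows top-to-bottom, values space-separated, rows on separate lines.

After step 1: ants at (0,2),(1,1),(0,3)
  0 0 2 1
  0 1 0 0
  0 1 0 0
  0 0 0 0
After step 2: ants at (0,3),(2,1),(0,2)
  0 0 3 2
  0 0 0 0
  0 2 0 0
  0 0 0 0
After step 3: ants at (0,2),(1,1),(0,3)
  0 0 4 3
  0 1 0 0
  0 1 0 0
  0 0 0 0

0 0 4 3
0 1 0 0
0 1 0 0
0 0 0 0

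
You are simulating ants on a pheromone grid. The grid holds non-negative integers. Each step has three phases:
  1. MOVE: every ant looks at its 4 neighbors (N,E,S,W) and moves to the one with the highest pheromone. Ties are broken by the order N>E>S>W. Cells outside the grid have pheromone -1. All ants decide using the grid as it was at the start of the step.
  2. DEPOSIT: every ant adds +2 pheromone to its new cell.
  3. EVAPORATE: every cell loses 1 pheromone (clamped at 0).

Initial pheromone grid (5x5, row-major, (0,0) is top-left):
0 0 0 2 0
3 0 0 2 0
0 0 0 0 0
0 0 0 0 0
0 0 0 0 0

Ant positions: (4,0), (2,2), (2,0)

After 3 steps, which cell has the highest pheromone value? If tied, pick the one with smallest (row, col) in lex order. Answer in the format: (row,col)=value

Step 1: ant0:(4,0)->N->(3,0) | ant1:(2,2)->N->(1,2) | ant2:(2,0)->N->(1,0)
  grid max=4 at (1,0)
Step 2: ant0:(3,0)->N->(2,0) | ant1:(1,2)->E->(1,3) | ant2:(1,0)->N->(0,0)
  grid max=3 at (1,0)
Step 3: ant0:(2,0)->N->(1,0) | ant1:(1,3)->N->(0,3) | ant2:(0,0)->S->(1,0)
  grid max=6 at (1,0)
Final grid:
  0 0 0 1 0
  6 0 0 1 0
  0 0 0 0 0
  0 0 0 0 0
  0 0 0 0 0
Max pheromone 6 at (1,0)

Answer: (1,0)=6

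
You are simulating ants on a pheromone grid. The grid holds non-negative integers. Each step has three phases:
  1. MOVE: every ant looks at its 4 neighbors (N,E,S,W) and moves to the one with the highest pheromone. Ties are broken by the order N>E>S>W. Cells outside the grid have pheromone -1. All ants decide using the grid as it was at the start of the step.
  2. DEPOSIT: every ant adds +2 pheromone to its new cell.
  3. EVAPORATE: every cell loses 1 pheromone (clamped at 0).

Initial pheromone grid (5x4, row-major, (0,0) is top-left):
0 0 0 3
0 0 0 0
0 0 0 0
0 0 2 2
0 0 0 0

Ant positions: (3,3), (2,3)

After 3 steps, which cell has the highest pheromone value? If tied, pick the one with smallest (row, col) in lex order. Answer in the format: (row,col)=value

Answer: (3,2)=5

Derivation:
Step 1: ant0:(3,3)->W->(3,2) | ant1:(2,3)->S->(3,3)
  grid max=3 at (3,2)
Step 2: ant0:(3,2)->E->(3,3) | ant1:(3,3)->W->(3,2)
  grid max=4 at (3,2)
Step 3: ant0:(3,3)->W->(3,2) | ant1:(3,2)->E->(3,3)
  grid max=5 at (3,2)
Final grid:
  0 0 0 0
  0 0 0 0
  0 0 0 0
  0 0 5 5
  0 0 0 0
Max pheromone 5 at (3,2)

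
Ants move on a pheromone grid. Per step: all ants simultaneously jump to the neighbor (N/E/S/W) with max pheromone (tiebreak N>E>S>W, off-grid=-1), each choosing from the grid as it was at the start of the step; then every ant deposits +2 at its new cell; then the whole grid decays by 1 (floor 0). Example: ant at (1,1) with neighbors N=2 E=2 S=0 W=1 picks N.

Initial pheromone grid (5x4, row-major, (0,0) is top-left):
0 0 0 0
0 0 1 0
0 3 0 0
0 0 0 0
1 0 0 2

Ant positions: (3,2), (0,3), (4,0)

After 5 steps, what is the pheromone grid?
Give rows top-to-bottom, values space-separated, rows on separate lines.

After step 1: ants at (2,2),(1,3),(3,0)
  0 0 0 0
  0 0 0 1
  0 2 1 0
  1 0 0 0
  0 0 0 1
After step 2: ants at (2,1),(0,3),(2,0)
  0 0 0 1
  0 0 0 0
  1 3 0 0
  0 0 0 0
  0 0 0 0
After step 3: ants at (2,0),(1,3),(2,1)
  0 0 0 0
  0 0 0 1
  2 4 0 0
  0 0 0 0
  0 0 0 0
After step 4: ants at (2,1),(0,3),(2,0)
  0 0 0 1
  0 0 0 0
  3 5 0 0
  0 0 0 0
  0 0 0 0
After step 5: ants at (2,0),(1,3),(2,1)
  0 0 0 0
  0 0 0 1
  4 6 0 0
  0 0 0 0
  0 0 0 0

0 0 0 0
0 0 0 1
4 6 0 0
0 0 0 0
0 0 0 0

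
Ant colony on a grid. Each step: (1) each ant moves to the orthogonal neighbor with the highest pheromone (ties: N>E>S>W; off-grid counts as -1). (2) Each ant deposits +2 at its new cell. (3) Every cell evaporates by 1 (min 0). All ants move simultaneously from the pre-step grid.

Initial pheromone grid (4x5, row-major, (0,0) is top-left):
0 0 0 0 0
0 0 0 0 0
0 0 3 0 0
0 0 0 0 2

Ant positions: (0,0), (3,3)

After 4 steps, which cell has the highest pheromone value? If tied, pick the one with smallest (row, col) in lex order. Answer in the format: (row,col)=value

Answer: (3,4)=2

Derivation:
Step 1: ant0:(0,0)->E->(0,1) | ant1:(3,3)->E->(3,4)
  grid max=3 at (3,4)
Step 2: ant0:(0,1)->E->(0,2) | ant1:(3,4)->N->(2,4)
  grid max=2 at (3,4)
Step 3: ant0:(0,2)->E->(0,3) | ant1:(2,4)->S->(3,4)
  grid max=3 at (3,4)
Step 4: ant0:(0,3)->E->(0,4) | ant1:(3,4)->N->(2,4)
  grid max=2 at (3,4)
Final grid:
  0 0 0 0 1
  0 0 0 0 0
  0 0 0 0 1
  0 0 0 0 2
Max pheromone 2 at (3,4)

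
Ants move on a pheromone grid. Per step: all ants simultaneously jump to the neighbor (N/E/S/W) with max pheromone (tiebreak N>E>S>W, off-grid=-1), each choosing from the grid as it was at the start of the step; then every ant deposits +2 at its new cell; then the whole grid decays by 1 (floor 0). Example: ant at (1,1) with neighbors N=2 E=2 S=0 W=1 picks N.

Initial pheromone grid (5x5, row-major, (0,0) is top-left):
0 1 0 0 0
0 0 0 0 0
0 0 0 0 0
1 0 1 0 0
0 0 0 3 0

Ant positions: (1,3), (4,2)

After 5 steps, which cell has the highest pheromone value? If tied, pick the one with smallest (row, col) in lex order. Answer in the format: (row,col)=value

Step 1: ant0:(1,3)->N->(0,3) | ant1:(4,2)->E->(4,3)
  grid max=4 at (4,3)
Step 2: ant0:(0,3)->E->(0,4) | ant1:(4,3)->N->(3,3)
  grid max=3 at (4,3)
Step 3: ant0:(0,4)->S->(1,4) | ant1:(3,3)->S->(4,3)
  grid max=4 at (4,3)
Step 4: ant0:(1,4)->N->(0,4) | ant1:(4,3)->N->(3,3)
  grid max=3 at (4,3)
Step 5: ant0:(0,4)->S->(1,4) | ant1:(3,3)->S->(4,3)
  grid max=4 at (4,3)
Final grid:
  0 0 0 0 0
  0 0 0 0 1
  0 0 0 0 0
  0 0 0 0 0
  0 0 0 4 0
Max pheromone 4 at (4,3)

Answer: (4,3)=4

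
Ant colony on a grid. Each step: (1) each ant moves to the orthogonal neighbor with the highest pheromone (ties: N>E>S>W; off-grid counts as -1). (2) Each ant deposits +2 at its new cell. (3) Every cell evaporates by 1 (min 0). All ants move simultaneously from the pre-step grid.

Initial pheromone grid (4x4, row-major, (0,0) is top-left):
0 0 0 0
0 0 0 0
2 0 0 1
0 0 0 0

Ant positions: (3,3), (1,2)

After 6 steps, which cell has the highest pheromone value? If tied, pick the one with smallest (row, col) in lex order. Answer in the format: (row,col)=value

Step 1: ant0:(3,3)->N->(2,3) | ant1:(1,2)->N->(0,2)
  grid max=2 at (2,3)
Step 2: ant0:(2,3)->N->(1,3) | ant1:(0,2)->E->(0,3)
  grid max=1 at (0,3)
Step 3: ant0:(1,3)->N->(0,3) | ant1:(0,3)->S->(1,3)
  grid max=2 at (0,3)
Step 4: ant0:(0,3)->S->(1,3) | ant1:(1,3)->N->(0,3)
  grid max=3 at (0,3)
Step 5: ant0:(1,3)->N->(0,3) | ant1:(0,3)->S->(1,3)
  grid max=4 at (0,3)
Step 6: ant0:(0,3)->S->(1,3) | ant1:(1,3)->N->(0,3)
  grid max=5 at (0,3)
Final grid:
  0 0 0 5
  0 0 0 5
  0 0 0 0
  0 0 0 0
Max pheromone 5 at (0,3)

Answer: (0,3)=5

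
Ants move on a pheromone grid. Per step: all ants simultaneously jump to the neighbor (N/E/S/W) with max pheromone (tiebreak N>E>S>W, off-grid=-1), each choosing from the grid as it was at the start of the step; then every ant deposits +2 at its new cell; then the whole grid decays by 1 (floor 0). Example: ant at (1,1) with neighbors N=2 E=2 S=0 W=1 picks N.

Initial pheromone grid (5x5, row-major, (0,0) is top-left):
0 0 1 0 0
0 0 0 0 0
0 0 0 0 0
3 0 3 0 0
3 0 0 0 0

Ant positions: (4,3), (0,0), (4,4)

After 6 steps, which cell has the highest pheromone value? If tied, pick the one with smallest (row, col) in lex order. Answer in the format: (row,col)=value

Answer: (3,2)=7

Derivation:
Step 1: ant0:(4,3)->N->(3,3) | ant1:(0,0)->E->(0,1) | ant2:(4,4)->N->(3,4)
  grid max=2 at (3,0)
Step 2: ant0:(3,3)->W->(3,2) | ant1:(0,1)->E->(0,2) | ant2:(3,4)->W->(3,3)
  grid max=3 at (3,2)
Step 3: ant0:(3,2)->E->(3,3) | ant1:(0,2)->E->(0,3) | ant2:(3,3)->W->(3,2)
  grid max=4 at (3,2)
Step 4: ant0:(3,3)->W->(3,2) | ant1:(0,3)->E->(0,4) | ant2:(3,2)->E->(3,3)
  grid max=5 at (3,2)
Step 5: ant0:(3,2)->E->(3,3) | ant1:(0,4)->S->(1,4) | ant2:(3,3)->W->(3,2)
  grid max=6 at (3,2)
Step 6: ant0:(3,3)->W->(3,2) | ant1:(1,4)->N->(0,4) | ant2:(3,2)->E->(3,3)
  grid max=7 at (3,2)
Final grid:
  0 0 0 0 1
  0 0 0 0 0
  0 0 0 0 0
  0 0 7 6 0
  0 0 0 0 0
Max pheromone 7 at (3,2)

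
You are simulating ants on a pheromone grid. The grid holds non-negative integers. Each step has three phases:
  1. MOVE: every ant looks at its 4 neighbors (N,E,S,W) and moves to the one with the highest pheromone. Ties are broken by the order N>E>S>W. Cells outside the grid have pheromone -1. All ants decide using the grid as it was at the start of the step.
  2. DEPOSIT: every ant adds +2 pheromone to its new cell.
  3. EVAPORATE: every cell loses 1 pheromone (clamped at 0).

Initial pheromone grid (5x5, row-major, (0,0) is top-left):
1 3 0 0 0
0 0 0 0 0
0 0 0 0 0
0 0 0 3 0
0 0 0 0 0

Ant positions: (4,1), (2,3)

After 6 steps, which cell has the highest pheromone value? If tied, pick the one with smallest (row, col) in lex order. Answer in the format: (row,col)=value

Answer: (3,3)=3

Derivation:
Step 1: ant0:(4,1)->N->(3,1) | ant1:(2,3)->S->(3,3)
  grid max=4 at (3,3)
Step 2: ant0:(3,1)->N->(2,1) | ant1:(3,3)->N->(2,3)
  grid max=3 at (3,3)
Step 3: ant0:(2,1)->N->(1,1) | ant1:(2,3)->S->(3,3)
  grid max=4 at (3,3)
Step 4: ant0:(1,1)->N->(0,1) | ant1:(3,3)->N->(2,3)
  grid max=3 at (3,3)
Step 5: ant0:(0,1)->E->(0,2) | ant1:(2,3)->S->(3,3)
  grid max=4 at (3,3)
Step 6: ant0:(0,2)->E->(0,3) | ant1:(3,3)->N->(2,3)
  grid max=3 at (3,3)
Final grid:
  0 0 0 1 0
  0 0 0 0 0
  0 0 0 1 0
  0 0 0 3 0
  0 0 0 0 0
Max pheromone 3 at (3,3)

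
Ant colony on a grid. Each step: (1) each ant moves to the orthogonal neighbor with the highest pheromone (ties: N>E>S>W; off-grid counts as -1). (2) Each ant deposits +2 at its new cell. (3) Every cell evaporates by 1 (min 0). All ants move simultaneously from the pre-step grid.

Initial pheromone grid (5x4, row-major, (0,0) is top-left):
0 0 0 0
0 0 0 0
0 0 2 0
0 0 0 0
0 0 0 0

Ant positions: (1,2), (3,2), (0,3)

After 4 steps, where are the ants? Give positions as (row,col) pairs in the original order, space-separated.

Step 1: ant0:(1,2)->S->(2,2) | ant1:(3,2)->N->(2,2) | ant2:(0,3)->S->(1,3)
  grid max=5 at (2,2)
Step 2: ant0:(2,2)->N->(1,2) | ant1:(2,2)->N->(1,2) | ant2:(1,3)->N->(0,3)
  grid max=4 at (2,2)
Step 3: ant0:(1,2)->S->(2,2) | ant1:(1,2)->S->(2,2) | ant2:(0,3)->S->(1,3)
  grid max=7 at (2,2)
Step 4: ant0:(2,2)->N->(1,2) | ant1:(2,2)->N->(1,2) | ant2:(1,3)->W->(1,2)
  grid max=7 at (1,2)

(1,2) (1,2) (1,2)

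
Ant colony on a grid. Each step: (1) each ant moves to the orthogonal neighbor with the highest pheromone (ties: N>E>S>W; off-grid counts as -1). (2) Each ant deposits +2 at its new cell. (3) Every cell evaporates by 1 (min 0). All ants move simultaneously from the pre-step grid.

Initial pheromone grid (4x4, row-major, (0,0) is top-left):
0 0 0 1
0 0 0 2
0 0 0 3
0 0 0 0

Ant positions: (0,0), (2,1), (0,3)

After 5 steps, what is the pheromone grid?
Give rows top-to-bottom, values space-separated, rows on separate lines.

After step 1: ants at (0,1),(1,1),(1,3)
  0 1 0 0
  0 1 0 3
  0 0 0 2
  0 0 0 0
After step 2: ants at (1,1),(0,1),(2,3)
  0 2 0 0
  0 2 0 2
  0 0 0 3
  0 0 0 0
After step 3: ants at (0,1),(1,1),(1,3)
  0 3 0 0
  0 3 0 3
  0 0 0 2
  0 0 0 0
After step 4: ants at (1,1),(0,1),(2,3)
  0 4 0 0
  0 4 0 2
  0 0 0 3
  0 0 0 0
After step 5: ants at (0,1),(1,1),(1,3)
  0 5 0 0
  0 5 0 3
  0 0 0 2
  0 0 0 0

0 5 0 0
0 5 0 3
0 0 0 2
0 0 0 0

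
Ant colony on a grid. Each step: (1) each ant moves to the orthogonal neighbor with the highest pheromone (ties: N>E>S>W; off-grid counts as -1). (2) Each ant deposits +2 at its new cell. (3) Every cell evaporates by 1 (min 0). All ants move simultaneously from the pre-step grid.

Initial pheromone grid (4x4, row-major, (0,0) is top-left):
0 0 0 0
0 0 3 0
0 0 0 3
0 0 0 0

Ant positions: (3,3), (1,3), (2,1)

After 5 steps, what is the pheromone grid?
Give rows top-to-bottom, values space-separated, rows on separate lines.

After step 1: ants at (2,3),(2,3),(1,1)
  0 0 0 0
  0 1 2 0
  0 0 0 6
  0 0 0 0
After step 2: ants at (1,3),(1,3),(1,2)
  0 0 0 0
  0 0 3 3
  0 0 0 5
  0 0 0 0
After step 3: ants at (2,3),(2,3),(1,3)
  0 0 0 0
  0 0 2 4
  0 0 0 8
  0 0 0 0
After step 4: ants at (1,3),(1,3),(2,3)
  0 0 0 0
  0 0 1 7
  0 0 0 9
  0 0 0 0
After step 5: ants at (2,3),(2,3),(1,3)
  0 0 0 0
  0 0 0 8
  0 0 0 12
  0 0 0 0

0 0 0 0
0 0 0 8
0 0 0 12
0 0 0 0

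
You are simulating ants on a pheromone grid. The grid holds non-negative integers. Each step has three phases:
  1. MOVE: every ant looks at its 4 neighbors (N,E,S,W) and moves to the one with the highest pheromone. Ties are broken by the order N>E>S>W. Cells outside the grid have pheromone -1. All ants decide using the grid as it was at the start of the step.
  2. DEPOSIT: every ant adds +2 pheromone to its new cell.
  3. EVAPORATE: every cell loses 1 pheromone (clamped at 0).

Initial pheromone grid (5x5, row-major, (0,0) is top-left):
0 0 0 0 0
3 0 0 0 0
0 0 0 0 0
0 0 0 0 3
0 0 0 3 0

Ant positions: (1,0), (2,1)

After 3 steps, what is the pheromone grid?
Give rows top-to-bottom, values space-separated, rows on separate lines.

After step 1: ants at (0,0),(1,1)
  1 0 0 0 0
  2 1 0 0 0
  0 0 0 0 0
  0 0 0 0 2
  0 0 0 2 0
After step 2: ants at (1,0),(1,0)
  0 0 0 0 0
  5 0 0 0 0
  0 0 0 0 0
  0 0 0 0 1
  0 0 0 1 0
After step 3: ants at (0,0),(0,0)
  3 0 0 0 0
  4 0 0 0 0
  0 0 0 0 0
  0 0 0 0 0
  0 0 0 0 0

3 0 0 0 0
4 0 0 0 0
0 0 0 0 0
0 0 0 0 0
0 0 0 0 0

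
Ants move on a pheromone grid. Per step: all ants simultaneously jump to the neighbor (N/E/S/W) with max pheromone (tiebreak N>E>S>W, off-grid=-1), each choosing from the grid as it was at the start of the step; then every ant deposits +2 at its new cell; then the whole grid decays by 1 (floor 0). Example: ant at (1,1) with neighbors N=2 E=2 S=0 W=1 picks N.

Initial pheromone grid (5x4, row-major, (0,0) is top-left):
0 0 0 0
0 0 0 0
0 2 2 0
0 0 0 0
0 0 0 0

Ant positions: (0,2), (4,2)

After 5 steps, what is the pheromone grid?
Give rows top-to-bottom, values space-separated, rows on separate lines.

After step 1: ants at (0,3),(3,2)
  0 0 0 1
  0 0 0 0
  0 1 1 0
  0 0 1 0
  0 0 0 0
After step 2: ants at (1,3),(2,2)
  0 0 0 0
  0 0 0 1
  0 0 2 0
  0 0 0 0
  0 0 0 0
After step 3: ants at (0,3),(1,2)
  0 0 0 1
  0 0 1 0
  0 0 1 0
  0 0 0 0
  0 0 0 0
After step 4: ants at (1,3),(2,2)
  0 0 0 0
  0 0 0 1
  0 0 2 0
  0 0 0 0
  0 0 0 0
After step 5: ants at (0,3),(1,2)
  0 0 0 1
  0 0 1 0
  0 0 1 0
  0 0 0 0
  0 0 0 0

0 0 0 1
0 0 1 0
0 0 1 0
0 0 0 0
0 0 0 0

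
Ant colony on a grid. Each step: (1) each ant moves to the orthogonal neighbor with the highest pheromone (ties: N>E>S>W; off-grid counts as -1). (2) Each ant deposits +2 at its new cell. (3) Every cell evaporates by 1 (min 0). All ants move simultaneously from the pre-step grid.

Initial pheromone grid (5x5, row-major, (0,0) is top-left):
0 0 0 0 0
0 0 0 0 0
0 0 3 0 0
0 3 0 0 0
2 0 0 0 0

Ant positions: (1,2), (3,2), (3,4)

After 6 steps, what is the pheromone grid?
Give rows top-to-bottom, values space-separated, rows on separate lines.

After step 1: ants at (2,2),(2,2),(2,4)
  0 0 0 0 0
  0 0 0 0 0
  0 0 6 0 1
  0 2 0 0 0
  1 0 0 0 0
After step 2: ants at (1,2),(1,2),(1,4)
  0 0 0 0 0
  0 0 3 0 1
  0 0 5 0 0
  0 1 0 0 0
  0 0 0 0 0
After step 3: ants at (2,2),(2,2),(0,4)
  0 0 0 0 1
  0 0 2 0 0
  0 0 8 0 0
  0 0 0 0 0
  0 0 0 0 0
After step 4: ants at (1,2),(1,2),(1,4)
  0 0 0 0 0
  0 0 5 0 1
  0 0 7 0 0
  0 0 0 0 0
  0 0 0 0 0
After step 5: ants at (2,2),(2,2),(0,4)
  0 0 0 0 1
  0 0 4 0 0
  0 0 10 0 0
  0 0 0 0 0
  0 0 0 0 0
After step 6: ants at (1,2),(1,2),(1,4)
  0 0 0 0 0
  0 0 7 0 1
  0 0 9 0 0
  0 0 0 0 0
  0 0 0 0 0

0 0 0 0 0
0 0 7 0 1
0 0 9 0 0
0 0 0 0 0
0 0 0 0 0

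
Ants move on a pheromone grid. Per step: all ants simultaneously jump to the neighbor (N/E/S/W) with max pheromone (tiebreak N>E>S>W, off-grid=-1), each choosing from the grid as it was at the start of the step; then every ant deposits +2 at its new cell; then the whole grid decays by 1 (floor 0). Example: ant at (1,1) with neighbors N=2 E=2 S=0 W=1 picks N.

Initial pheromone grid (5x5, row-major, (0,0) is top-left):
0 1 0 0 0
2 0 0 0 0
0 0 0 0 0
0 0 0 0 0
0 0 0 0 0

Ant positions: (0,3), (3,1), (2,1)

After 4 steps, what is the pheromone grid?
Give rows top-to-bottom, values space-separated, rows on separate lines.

After step 1: ants at (0,4),(2,1),(1,1)
  0 0 0 0 1
  1 1 0 0 0
  0 1 0 0 0
  0 0 0 0 0
  0 0 0 0 0
After step 2: ants at (1,4),(1,1),(2,1)
  0 0 0 0 0
  0 2 0 0 1
  0 2 0 0 0
  0 0 0 0 0
  0 0 0 0 0
After step 3: ants at (0,4),(2,1),(1,1)
  0 0 0 0 1
  0 3 0 0 0
  0 3 0 0 0
  0 0 0 0 0
  0 0 0 0 0
After step 4: ants at (1,4),(1,1),(2,1)
  0 0 0 0 0
  0 4 0 0 1
  0 4 0 0 0
  0 0 0 0 0
  0 0 0 0 0

0 0 0 0 0
0 4 0 0 1
0 4 0 0 0
0 0 0 0 0
0 0 0 0 0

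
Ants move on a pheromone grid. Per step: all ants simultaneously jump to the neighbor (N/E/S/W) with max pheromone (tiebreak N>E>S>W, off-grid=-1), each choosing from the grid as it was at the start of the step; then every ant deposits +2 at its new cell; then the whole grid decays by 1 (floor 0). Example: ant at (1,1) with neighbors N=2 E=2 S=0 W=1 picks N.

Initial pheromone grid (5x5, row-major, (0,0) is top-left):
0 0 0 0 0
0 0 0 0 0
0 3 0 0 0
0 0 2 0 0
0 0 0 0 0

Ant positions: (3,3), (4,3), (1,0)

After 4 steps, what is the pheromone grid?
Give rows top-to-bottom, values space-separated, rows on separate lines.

After step 1: ants at (3,2),(3,3),(0,0)
  1 0 0 0 0
  0 0 0 0 0
  0 2 0 0 0
  0 0 3 1 0
  0 0 0 0 0
After step 2: ants at (3,3),(3,2),(0,1)
  0 1 0 0 0
  0 0 0 0 0
  0 1 0 0 0
  0 0 4 2 0
  0 0 0 0 0
After step 3: ants at (3,2),(3,3),(0,2)
  0 0 1 0 0
  0 0 0 0 0
  0 0 0 0 0
  0 0 5 3 0
  0 0 0 0 0
After step 4: ants at (3,3),(3,2),(0,3)
  0 0 0 1 0
  0 0 0 0 0
  0 0 0 0 0
  0 0 6 4 0
  0 0 0 0 0

0 0 0 1 0
0 0 0 0 0
0 0 0 0 0
0 0 6 4 0
0 0 0 0 0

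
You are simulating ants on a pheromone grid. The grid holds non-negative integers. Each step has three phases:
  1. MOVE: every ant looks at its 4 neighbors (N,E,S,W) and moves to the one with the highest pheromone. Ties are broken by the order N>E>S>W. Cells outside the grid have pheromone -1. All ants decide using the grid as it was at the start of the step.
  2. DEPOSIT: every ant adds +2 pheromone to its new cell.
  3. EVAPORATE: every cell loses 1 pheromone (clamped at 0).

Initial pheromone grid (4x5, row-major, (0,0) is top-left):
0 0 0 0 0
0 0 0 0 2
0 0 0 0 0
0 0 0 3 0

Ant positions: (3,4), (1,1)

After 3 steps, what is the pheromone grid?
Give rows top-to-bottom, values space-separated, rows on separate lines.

After step 1: ants at (3,3),(0,1)
  0 1 0 0 0
  0 0 0 0 1
  0 0 0 0 0
  0 0 0 4 0
After step 2: ants at (2,3),(0,2)
  0 0 1 0 0
  0 0 0 0 0
  0 0 0 1 0
  0 0 0 3 0
After step 3: ants at (3,3),(0,3)
  0 0 0 1 0
  0 0 0 0 0
  0 0 0 0 0
  0 0 0 4 0

0 0 0 1 0
0 0 0 0 0
0 0 0 0 0
0 0 0 4 0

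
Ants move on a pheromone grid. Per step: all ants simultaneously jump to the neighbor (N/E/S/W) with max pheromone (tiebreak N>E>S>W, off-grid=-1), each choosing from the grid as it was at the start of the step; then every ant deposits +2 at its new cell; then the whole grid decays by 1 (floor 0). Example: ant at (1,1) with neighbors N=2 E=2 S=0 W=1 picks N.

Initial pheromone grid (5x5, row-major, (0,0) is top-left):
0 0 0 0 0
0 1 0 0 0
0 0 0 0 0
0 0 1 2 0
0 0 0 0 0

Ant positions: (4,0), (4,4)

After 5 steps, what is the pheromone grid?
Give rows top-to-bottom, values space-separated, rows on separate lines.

After step 1: ants at (3,0),(3,4)
  0 0 0 0 0
  0 0 0 0 0
  0 0 0 0 0
  1 0 0 1 1
  0 0 0 0 0
After step 2: ants at (2,0),(3,3)
  0 0 0 0 0
  0 0 0 0 0
  1 0 0 0 0
  0 0 0 2 0
  0 0 0 0 0
After step 3: ants at (1,0),(2,3)
  0 0 0 0 0
  1 0 0 0 0
  0 0 0 1 0
  0 0 0 1 0
  0 0 0 0 0
After step 4: ants at (0,0),(3,3)
  1 0 0 0 0
  0 0 0 0 0
  0 0 0 0 0
  0 0 0 2 0
  0 0 0 0 0
After step 5: ants at (0,1),(2,3)
  0 1 0 0 0
  0 0 0 0 0
  0 0 0 1 0
  0 0 0 1 0
  0 0 0 0 0

0 1 0 0 0
0 0 0 0 0
0 0 0 1 0
0 0 0 1 0
0 0 0 0 0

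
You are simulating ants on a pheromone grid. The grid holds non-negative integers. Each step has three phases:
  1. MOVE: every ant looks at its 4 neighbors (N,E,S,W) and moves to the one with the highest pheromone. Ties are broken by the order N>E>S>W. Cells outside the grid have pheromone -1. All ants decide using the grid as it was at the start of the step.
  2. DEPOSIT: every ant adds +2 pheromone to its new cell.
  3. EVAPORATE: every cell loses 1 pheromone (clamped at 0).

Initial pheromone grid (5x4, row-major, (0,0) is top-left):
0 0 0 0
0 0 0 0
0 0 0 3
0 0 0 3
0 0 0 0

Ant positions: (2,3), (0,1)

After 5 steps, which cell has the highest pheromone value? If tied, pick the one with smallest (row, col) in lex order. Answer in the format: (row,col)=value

Answer: (3,3)=6

Derivation:
Step 1: ant0:(2,3)->S->(3,3) | ant1:(0,1)->E->(0,2)
  grid max=4 at (3,3)
Step 2: ant0:(3,3)->N->(2,3) | ant1:(0,2)->E->(0,3)
  grid max=3 at (2,3)
Step 3: ant0:(2,3)->S->(3,3) | ant1:(0,3)->S->(1,3)
  grid max=4 at (3,3)
Step 4: ant0:(3,3)->N->(2,3) | ant1:(1,3)->S->(2,3)
  grid max=5 at (2,3)
Step 5: ant0:(2,3)->S->(3,3) | ant1:(2,3)->S->(3,3)
  grid max=6 at (3,3)
Final grid:
  0 0 0 0
  0 0 0 0
  0 0 0 4
  0 0 0 6
  0 0 0 0
Max pheromone 6 at (3,3)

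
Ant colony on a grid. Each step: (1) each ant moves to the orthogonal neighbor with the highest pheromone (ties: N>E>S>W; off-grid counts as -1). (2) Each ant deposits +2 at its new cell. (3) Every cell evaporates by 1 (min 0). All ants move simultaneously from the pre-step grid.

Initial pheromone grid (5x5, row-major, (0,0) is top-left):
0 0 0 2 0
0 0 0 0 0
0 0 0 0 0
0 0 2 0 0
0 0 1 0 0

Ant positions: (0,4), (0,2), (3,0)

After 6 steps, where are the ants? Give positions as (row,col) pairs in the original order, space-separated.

Step 1: ant0:(0,4)->W->(0,3) | ant1:(0,2)->E->(0,3) | ant2:(3,0)->N->(2,0)
  grid max=5 at (0,3)
Step 2: ant0:(0,3)->E->(0,4) | ant1:(0,3)->E->(0,4) | ant2:(2,0)->N->(1,0)
  grid max=4 at (0,3)
Step 3: ant0:(0,4)->W->(0,3) | ant1:(0,4)->W->(0,3) | ant2:(1,0)->N->(0,0)
  grid max=7 at (0,3)
Step 4: ant0:(0,3)->E->(0,4) | ant1:(0,3)->E->(0,4) | ant2:(0,0)->E->(0,1)
  grid max=6 at (0,3)
Step 5: ant0:(0,4)->W->(0,3) | ant1:(0,4)->W->(0,3) | ant2:(0,1)->E->(0,2)
  grid max=9 at (0,3)
Step 6: ant0:(0,3)->E->(0,4) | ant1:(0,3)->E->(0,4) | ant2:(0,2)->E->(0,3)
  grid max=10 at (0,3)

(0,4) (0,4) (0,3)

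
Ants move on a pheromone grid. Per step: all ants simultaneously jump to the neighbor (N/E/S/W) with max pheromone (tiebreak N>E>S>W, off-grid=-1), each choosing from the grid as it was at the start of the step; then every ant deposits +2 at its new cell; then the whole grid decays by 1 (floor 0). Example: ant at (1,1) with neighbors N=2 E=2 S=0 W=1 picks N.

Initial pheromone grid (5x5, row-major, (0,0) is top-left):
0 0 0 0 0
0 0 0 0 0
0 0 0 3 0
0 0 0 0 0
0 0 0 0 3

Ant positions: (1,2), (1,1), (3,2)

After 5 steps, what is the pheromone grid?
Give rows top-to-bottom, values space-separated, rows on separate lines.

After step 1: ants at (0,2),(0,1),(2,2)
  0 1 1 0 0
  0 0 0 0 0
  0 0 1 2 0
  0 0 0 0 0
  0 0 0 0 2
After step 2: ants at (0,1),(0,2),(2,3)
  0 2 2 0 0
  0 0 0 0 0
  0 0 0 3 0
  0 0 0 0 0
  0 0 0 0 1
After step 3: ants at (0,2),(0,1),(1,3)
  0 3 3 0 0
  0 0 0 1 0
  0 0 0 2 0
  0 0 0 0 0
  0 0 0 0 0
After step 4: ants at (0,1),(0,2),(2,3)
  0 4 4 0 0
  0 0 0 0 0
  0 0 0 3 0
  0 0 0 0 0
  0 0 0 0 0
After step 5: ants at (0,2),(0,1),(1,3)
  0 5 5 0 0
  0 0 0 1 0
  0 0 0 2 0
  0 0 0 0 0
  0 0 0 0 0

0 5 5 0 0
0 0 0 1 0
0 0 0 2 0
0 0 0 0 0
0 0 0 0 0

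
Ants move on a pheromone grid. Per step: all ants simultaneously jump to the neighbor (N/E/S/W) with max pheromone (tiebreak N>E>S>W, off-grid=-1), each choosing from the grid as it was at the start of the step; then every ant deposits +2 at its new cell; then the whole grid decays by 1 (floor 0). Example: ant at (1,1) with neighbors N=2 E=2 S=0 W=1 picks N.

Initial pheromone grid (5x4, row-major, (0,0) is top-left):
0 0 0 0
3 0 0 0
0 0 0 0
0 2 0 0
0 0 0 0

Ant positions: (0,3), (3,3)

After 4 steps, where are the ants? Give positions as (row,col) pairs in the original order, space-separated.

Step 1: ant0:(0,3)->S->(1,3) | ant1:(3,3)->N->(2,3)
  grid max=2 at (1,0)
Step 2: ant0:(1,3)->S->(2,3) | ant1:(2,3)->N->(1,3)
  grid max=2 at (1,3)
Step 3: ant0:(2,3)->N->(1,3) | ant1:(1,3)->S->(2,3)
  grid max=3 at (1,3)
Step 4: ant0:(1,3)->S->(2,3) | ant1:(2,3)->N->(1,3)
  grid max=4 at (1,3)

(2,3) (1,3)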